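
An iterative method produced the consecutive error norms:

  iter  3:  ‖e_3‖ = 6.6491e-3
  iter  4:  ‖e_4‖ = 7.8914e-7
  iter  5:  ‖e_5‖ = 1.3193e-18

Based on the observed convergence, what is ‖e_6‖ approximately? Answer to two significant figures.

First estimate the order: p ≈ ln(‖e_5‖/‖e_4‖) / ln(‖e_4‖/‖e_3‖) = ln(1.3193e-18/7.8914e-7)/ln(7.8914e-7/6.6491e-3) = ln(1.67182e-12)/ln(0.000118684) ≈ 3.0000.
Then ‖e_6‖ ≈ ‖e_5‖·(‖e_5‖/‖e_4‖)^p = 1.3193e-18·(1.67182e-12)^3.0000 = 1.3193e-18·4.67271e-36 ≈ 6.165e-54.

6.2e-54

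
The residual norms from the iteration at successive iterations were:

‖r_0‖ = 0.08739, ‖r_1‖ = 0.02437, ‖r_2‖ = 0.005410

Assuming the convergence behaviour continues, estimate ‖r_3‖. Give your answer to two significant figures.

9.2e-4

First estimate the order: p ≈ ln(‖r_2‖/‖r_1‖) / ln(‖r_1‖/‖r_0‖) = ln(0.005410/0.02437)/ln(0.02437/0.08739) = ln(0.221994)/ln(0.278865) ≈ 1.1786.
Then ‖r_3‖ ≈ ‖r_2‖·(‖r_2‖/‖r_1‖)^p = 0.005410·(0.221994)^1.1786 = 0.005410·0.169667 ≈ 0.0009179.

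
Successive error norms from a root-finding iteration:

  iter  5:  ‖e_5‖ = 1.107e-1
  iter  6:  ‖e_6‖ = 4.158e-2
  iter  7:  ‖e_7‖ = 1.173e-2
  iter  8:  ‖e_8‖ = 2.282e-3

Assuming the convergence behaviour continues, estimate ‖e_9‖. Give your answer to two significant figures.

2.7e-4

First estimate the order: p ≈ ln(‖e_8‖/‖e_7‖) / ln(‖e_7‖/‖e_6‖) = ln(2.282e-3/1.173e-2)/ln(1.173e-2/4.158e-2) = ln(0.194544)/ln(0.282107) ≈ 1.2937.
Then ‖e_9‖ ≈ ‖e_8‖·(‖e_8‖/‖e_7‖)^p = 2.282e-3·(0.194544)^1.2937 = 2.282e-3·0.120282 ≈ 0.0002745.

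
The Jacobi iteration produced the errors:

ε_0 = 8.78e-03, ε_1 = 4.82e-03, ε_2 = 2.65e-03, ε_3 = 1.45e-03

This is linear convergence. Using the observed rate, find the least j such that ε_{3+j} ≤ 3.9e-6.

Rate ρ ≈ ε_3/ε_2 = 1.45e-03/2.65e-03 = 0.5472.
After j more steps, ε_{3+j} ≈ 1.45e-03·ρ^j; need ρ^j ≤ 3.9e-6/1.45e-03 = 0.00268966.
j ≥ ln(0.00268966)/ln(0.5472) = -5.9183/-0.60294 = 9.816.
So 10 more iterations are needed.

10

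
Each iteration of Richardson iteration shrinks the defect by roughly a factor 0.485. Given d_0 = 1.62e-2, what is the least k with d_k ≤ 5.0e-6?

After k steps, d_k ≈ 1.62e-2·0.485^k.
Need 0.485^k ≤ 5.0e-6/1.62e-2 = 0.000308642.
k ≥ ln(0.000308642)/ln(0.485) = -8.0833/-0.72361 = 11.171.
Smallest integer k = 12.

12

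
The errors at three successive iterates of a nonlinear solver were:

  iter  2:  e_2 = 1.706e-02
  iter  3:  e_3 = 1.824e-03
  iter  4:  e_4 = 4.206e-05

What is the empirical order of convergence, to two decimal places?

1.69

p ≈ ln(e_4/e_3) / ln(e_3/e_2)
  = ln(4.206e-05/1.824e-03) / ln(1.824e-03/1.706e-02)
  = ln(0.0230592) / ln(0.106917)
  = -3.76969 / -2.23570 ≈ 1.68613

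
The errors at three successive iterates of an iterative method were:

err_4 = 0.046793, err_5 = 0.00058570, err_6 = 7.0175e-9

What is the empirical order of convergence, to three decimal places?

p ≈ ln(err_6/err_5) / ln(err_5/err_4)
  = ln(7.0175e-9/0.00058570) / ln(0.00058570/0.046793)
  = ln(1.19814e-05) / ln(0.0125168)
  = -11.332155 / -4.380684 ≈ 2.586846

2.587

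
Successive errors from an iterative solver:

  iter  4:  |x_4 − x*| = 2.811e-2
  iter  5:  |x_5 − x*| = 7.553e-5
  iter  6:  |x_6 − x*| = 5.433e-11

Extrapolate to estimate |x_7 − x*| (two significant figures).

First estimate the order: p ≈ ln(|x_6 − x*|/|x_5 − x*|) / ln(|x_5 − x*|/|x_4 − x*|) = ln(5.433e-11/7.553e-5)/ln(7.553e-5/2.811e-2) = ln(7.19317e-07)/ln(0.00268694) ≈ 2.3896.
Then |x_7 − x*| ≈ |x_6 − x*|·(|x_6 − x*|/|x_5 − x*|)^p = 5.433e-11·(7.19317e-07)^2.3896 = 5.433e-11·2.09169e-15 ≈ 1.136e-25.

1.1e-25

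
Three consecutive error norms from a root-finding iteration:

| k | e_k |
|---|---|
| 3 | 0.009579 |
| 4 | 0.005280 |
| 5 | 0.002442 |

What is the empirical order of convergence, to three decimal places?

1.295

p ≈ ln(e_5/e_4) / ln(e_4/e_3)
  = ln(0.002442/0.005280) / ln(0.005280/0.009579)
  = ln(0.4625) / ln(0.551206)
  = -0.771109 / -0.595647 ≈ 1.294574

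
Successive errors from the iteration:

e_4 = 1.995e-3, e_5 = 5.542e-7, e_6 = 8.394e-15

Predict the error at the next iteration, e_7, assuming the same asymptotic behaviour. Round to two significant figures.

5.4e-32

First estimate the order: p ≈ ln(e_6/e_5) / ln(e_5/e_4) = ln(8.394e-15/5.542e-7)/ln(5.542e-7/1.995e-3) = ln(1.51462e-08)/ln(0.000277794) ≈ 2.1988.
Then e_7 ≈ e_6·(e_6/e_5)^p = 8.394e-15·(1.51462e-08)^2.1988 = 8.394e-15·6.39811e-18 ≈ 5.371e-32.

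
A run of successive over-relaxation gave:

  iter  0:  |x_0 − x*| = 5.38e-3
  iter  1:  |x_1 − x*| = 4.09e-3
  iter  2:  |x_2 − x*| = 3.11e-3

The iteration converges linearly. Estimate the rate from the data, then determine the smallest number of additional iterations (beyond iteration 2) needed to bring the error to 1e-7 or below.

Rate ρ ≈ |x_2 − x*|/|x_1 − x*| = 3.11e-3/4.09e-3 = 0.7604.
After j more steps, |x_{2+j} − x*| ≈ 3.11e-3·ρ^j; need ρ^j ≤ 1e-7/3.11e-3 = 3.21543e-05.
j ≥ ln(3.21543e-05)/ln(0.7604) = -10.3450/-0.27391 = 37.768.
So 38 more iterations are needed.

38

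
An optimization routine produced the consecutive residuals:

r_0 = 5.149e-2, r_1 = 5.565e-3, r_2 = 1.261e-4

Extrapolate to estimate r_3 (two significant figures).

2.0e-7

First estimate the order: p ≈ ln(r_2/r_1) / ln(r_1/r_0) = ln(1.261e-4/5.565e-3)/ln(5.565e-3/5.149e-2) = ln(0.0226595)/ln(0.108079) ≈ 1.7022.
Then r_3 ≈ r_2·(r_2/r_1)^p = 1.261e-4·(0.0226595)^1.7022 = 1.261e-4·0.00158601 ≈ 2e-07.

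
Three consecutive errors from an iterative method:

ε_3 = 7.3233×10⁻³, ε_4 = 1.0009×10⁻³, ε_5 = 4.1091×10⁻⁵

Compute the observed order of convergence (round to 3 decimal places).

p ≈ ln(ε_5/ε_4) / ln(ε_4/ε_3)
  = ln(4.1091×10⁻⁵/1.0009×10⁻³) / ln(1.0009×10⁻³/7.3233×10⁻³)
  = ln(0.0410541) / ln(0.136673)
  = -3.192865 / -1.990164 ≈ 1.604323

1.604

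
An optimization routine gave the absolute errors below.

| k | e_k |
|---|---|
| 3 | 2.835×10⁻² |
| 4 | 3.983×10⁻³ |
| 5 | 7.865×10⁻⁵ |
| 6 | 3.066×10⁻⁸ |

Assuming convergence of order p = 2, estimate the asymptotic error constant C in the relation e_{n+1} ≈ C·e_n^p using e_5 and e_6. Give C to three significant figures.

4.96

C ≈ e_6 / e_5^2
  = 3.066×10⁻⁸ / (7.865×10⁻⁵)^2
  = 3.066×10⁻⁸ / 6.18582e-09 ≈ 4.9565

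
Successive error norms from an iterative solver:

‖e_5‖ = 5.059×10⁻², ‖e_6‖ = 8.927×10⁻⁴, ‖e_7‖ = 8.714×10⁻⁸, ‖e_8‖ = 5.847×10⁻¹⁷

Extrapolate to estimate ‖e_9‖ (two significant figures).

6.1e-38

First estimate the order: p ≈ ln(‖e_8‖/‖e_7‖) / ln(‖e_7‖/‖e_6‖) = ln(5.847×10⁻¹⁷/8.714×10⁻⁸)/ln(8.714×10⁻⁸/8.927×10⁻⁴) = ln(6.70989e-10)/ln(9.7614e-05) ≈ 2.2873.
Then ‖e_9‖ ≈ ‖e_8‖·(‖e_8‖/‖e_7‖)^p = 5.847×10⁻¹⁷·(6.70989e-10)^2.2873 = 5.847×10⁻¹⁷·1.04219e-21 ≈ 6.094e-38.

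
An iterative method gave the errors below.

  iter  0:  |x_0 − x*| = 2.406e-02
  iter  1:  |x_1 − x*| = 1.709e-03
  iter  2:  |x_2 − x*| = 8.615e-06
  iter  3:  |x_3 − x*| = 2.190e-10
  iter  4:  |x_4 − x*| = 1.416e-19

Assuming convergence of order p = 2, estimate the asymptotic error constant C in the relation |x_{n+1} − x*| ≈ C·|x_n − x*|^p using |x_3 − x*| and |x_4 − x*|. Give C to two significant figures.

C ≈ |x_4 − x*| / |x_3 − x*|^2
  = 1.416e-19 / (2.190e-10)^2
  = 1.416e-19 / 4.7961e-20 ≈ 2.9524

3.0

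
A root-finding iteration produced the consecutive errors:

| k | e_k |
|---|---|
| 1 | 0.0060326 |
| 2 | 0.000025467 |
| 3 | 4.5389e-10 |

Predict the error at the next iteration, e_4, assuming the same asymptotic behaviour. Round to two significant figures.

1.4e-19

First estimate the order: p ≈ ln(e_3/e_2) / ln(e_2/e_1) = ln(4.5389e-10/0.000025467)/ln(0.000025467/0.0060326) = ln(1.78227e-05)/ln(0.00422156) ≈ 2.0000.
Then e_4 ≈ e_3·(e_3/e_2)^p = 4.5389e-10·(1.78227e-05)^2.0000 = 4.5389e-10·3.17649e-10 ≈ 1.442e-19.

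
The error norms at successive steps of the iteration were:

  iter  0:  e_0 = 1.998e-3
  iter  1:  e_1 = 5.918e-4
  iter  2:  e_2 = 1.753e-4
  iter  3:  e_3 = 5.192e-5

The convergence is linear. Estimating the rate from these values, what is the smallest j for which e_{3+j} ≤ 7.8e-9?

8

Rate ρ ≈ e_3/e_2 = 5.192e-5/1.753e-4 = 0.2962.
After j more steps, e_{3+j} ≈ 5.192e-5·ρ^j; need ρ^j ≤ 7.8e-9/5.192e-5 = 0.000150231.
j ≥ ln(0.000150231)/ln(0.2962) = -8.8033/-1.21672 = 7.235.
So 8 more iterations are needed.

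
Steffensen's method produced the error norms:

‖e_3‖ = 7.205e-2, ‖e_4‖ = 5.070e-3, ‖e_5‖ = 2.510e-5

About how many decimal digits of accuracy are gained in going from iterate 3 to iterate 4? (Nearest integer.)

1

Digits gained ≈ log₁₀(‖e_3‖/‖e_4‖) = log₁₀(7.205e-2/5.070e-3) = log₁₀(14.211) ≈ 1.153.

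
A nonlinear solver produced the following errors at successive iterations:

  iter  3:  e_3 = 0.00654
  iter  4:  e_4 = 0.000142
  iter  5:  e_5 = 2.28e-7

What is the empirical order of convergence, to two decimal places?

1.68

p ≈ ln(e_5/e_4) / ln(e_4/e_3)
  = ln(2.28e-7/0.000142) / ln(0.000142/0.00654)
  = ln(0.00160563) / ln(0.0217125)
  = -6.43424 / -3.82987 ≈ 1.68002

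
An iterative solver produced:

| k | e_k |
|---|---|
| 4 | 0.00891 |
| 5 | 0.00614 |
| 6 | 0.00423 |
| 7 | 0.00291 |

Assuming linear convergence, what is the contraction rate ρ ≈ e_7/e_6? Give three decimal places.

ρ ≈ e_7/e_6 = 0.00291/0.00423 = 0.68794

0.688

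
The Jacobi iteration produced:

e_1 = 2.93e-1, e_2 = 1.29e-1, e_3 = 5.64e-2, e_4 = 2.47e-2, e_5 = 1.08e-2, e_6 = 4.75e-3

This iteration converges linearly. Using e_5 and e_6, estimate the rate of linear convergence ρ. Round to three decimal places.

ρ ≈ e_6/e_5 = 4.75e-3/1.08e-2 = 0.43981

0.440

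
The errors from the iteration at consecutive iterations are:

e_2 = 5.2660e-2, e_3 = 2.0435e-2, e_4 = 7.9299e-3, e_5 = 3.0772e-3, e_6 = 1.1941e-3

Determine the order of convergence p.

1

Consecutive ratios: e_6/e_5 = 1.1941e-3/3.0772e-3 = 0.388048, e_5/e_4 = 3.0772e-3/7.9299e-3 = 0.38805.
p ≈ ln(0.388048)/ln(0.38805) = -0.9466/-0.9466 ≈ 1.00.
So the convergence is linear (order 1).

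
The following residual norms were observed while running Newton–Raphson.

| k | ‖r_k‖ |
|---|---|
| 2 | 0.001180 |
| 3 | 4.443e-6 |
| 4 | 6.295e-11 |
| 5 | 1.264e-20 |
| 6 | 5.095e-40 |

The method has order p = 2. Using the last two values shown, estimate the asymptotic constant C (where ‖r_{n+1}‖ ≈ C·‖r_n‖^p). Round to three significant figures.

3.19

C ≈ ‖r_6‖ / ‖r_5‖^2
  = 5.095e-40 / (1.264e-20)^2
  = 5.095e-40 / 1.5977e-40 ≈ 3.189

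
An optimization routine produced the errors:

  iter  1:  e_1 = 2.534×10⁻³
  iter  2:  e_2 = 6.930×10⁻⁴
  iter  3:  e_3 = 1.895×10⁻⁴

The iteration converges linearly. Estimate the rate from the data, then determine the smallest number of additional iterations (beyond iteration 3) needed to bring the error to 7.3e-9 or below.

8

Rate ρ ≈ e_3/e_2 = 1.895×10⁻⁴/6.930×10⁻⁴ = 0.2734.
After j more steps, e_{3+j} ≈ 1.895×10⁻⁴·ρ^j; need ρ^j ≤ 7.3e-9/1.895×10⁻⁴ = 3.85224e-05.
j ≥ ln(3.85224e-05)/ln(0.2734) = -10.1643/-1.29682 = 7.838.
So 8 more iterations are needed.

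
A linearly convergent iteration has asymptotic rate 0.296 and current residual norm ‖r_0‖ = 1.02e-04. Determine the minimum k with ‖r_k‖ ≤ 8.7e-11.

12

After k steps, ‖r_k‖ ≈ 1.02e-04·0.296^k.
Need 0.296^k ≤ 8.7e-11/1.02e-04 = 8.52941e-07.
k ≥ ln(8.52941e-07)/ln(0.296) = -13.9746/-1.21740 = 11.479.
Smallest integer k = 12.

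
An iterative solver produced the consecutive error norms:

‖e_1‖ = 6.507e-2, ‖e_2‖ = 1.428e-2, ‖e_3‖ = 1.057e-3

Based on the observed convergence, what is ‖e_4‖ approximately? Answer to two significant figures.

First estimate the order: p ≈ ln(‖e_3‖/‖e_2‖) / ln(‖e_2‖/‖e_1‖) = ln(1.057e-3/1.428e-2)/ln(1.428e-2/6.507e-2) = ln(0.0740196)/ln(0.219456) ≈ 1.7166.
Then ‖e_4‖ ≈ ‖e_3‖·(‖e_3‖/‖e_2‖)^p = 1.057e-3·(0.0740196)^1.7166 = 1.057e-3·0.0114583 ≈ 1.211e-05.

1.2e-5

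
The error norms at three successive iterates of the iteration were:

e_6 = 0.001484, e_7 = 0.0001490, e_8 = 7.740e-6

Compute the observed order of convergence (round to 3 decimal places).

1.287

p ≈ ln(e_8/e_7) / ln(e_7/e_6)
  = ln(7.740e-6/0.0001490) / ln(0.0001490/0.001484)
  = ln(0.0519463) / ln(0.100404)
  = -2.957545 / -2.298553 ≈ 1.286699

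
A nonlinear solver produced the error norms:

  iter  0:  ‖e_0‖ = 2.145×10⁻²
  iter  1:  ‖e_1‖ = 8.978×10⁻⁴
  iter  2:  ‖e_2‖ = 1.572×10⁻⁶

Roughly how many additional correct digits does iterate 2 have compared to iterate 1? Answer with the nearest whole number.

3

Digits gained ≈ log₁₀(‖e_1‖/‖e_2‖) = log₁₀(8.978×10⁻⁴/1.572×10⁻⁶) = log₁₀(571.12) ≈ 2.757.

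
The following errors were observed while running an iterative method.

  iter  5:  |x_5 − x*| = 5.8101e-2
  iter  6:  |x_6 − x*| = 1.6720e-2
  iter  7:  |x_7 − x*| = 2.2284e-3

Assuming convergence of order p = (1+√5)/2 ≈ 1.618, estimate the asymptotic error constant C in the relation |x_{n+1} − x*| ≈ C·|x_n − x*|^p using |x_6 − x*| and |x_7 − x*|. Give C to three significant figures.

1.67

C ≈ |x_7 − x*| / |x_6 − x*|^1.618
  = 2.2284e-3 / (1.6720e-2)^1.618
  = 2.2284e-3 / 0.00133412 ≈ 1.6703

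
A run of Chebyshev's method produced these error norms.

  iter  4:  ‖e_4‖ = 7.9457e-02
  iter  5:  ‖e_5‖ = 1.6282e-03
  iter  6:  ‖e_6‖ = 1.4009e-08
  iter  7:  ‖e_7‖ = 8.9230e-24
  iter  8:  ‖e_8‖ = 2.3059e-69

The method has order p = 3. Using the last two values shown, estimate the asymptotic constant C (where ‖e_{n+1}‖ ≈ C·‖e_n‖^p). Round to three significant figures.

3.25

C ≈ ‖e_8‖ / ‖e_7‖^3
  = 2.3059e-69 / (8.9230e-24)^3
  = 2.3059e-69 / 7.10449e-70 ≈ 3.2457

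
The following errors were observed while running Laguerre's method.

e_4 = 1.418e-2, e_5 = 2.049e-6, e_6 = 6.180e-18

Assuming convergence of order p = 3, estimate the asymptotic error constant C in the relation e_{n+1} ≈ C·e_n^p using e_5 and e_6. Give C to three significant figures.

0.718

C ≈ e_6 / e_5^3
  = 6.180e-18 / (2.049e-6)^3
  = 6.180e-18 / 8.60252e-18 ≈ 0.71839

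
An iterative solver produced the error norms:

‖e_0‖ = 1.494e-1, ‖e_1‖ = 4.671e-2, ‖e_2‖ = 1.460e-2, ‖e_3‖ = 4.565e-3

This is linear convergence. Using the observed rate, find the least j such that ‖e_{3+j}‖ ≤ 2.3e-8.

11

Rate ρ ≈ ‖e_3‖/‖e_2‖ = 4.565e-3/1.460e-2 = 0.3127.
After j more steps, ‖e_{3+j}‖ ≈ 4.565e-3·ρ^j; need ρ^j ≤ 2.3e-8/4.565e-3 = 5.03834e-06.
j ≥ ln(5.03834e-06)/ln(0.3127) = -12.1984/-1.16251 = 10.493.
So 11 more iterations are needed.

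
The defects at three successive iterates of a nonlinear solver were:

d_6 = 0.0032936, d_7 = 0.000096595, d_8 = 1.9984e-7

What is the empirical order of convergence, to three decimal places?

p ≈ ln(d_8/d_7) / ln(d_7/d_6)
  = ln(1.9984e-7/0.000096595) / ln(0.000096595/0.0032936)
  = ln(0.00206884) / ln(0.0293281)
  = -6.180767 / -3.529209 ≈ 1.751318

1.751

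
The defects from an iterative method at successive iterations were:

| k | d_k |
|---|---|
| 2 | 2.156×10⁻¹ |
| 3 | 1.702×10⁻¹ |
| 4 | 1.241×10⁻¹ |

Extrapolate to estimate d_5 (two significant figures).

First estimate the order: p ≈ ln(d_4/d_3) / ln(d_3/d_2) = ln(1.241×10⁻¹/1.702×10⁻¹)/ln(1.702×10⁻¹/2.156×10⁻¹) = ln(0.729142)/ln(0.789425) ≈ 1.3360.
Then d_5 ≈ d_4·(d_4/d_3)^p = 1.241×10⁻¹·(0.729142)^1.3360 = 1.241×10⁻¹·0.655718 ≈ 0.08137.

8.1e-2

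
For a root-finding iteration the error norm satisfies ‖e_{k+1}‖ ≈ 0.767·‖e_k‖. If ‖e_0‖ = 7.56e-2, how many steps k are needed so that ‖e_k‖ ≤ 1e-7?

After k steps, ‖e_k‖ ≈ 7.56e-2·0.767^k.
Need 0.767^k ≤ 1e-7/7.56e-2 = 1.32275e-06.
k ≥ ln(1.32275e-06)/ln(0.767) = -13.5358/-0.26527 = 51.027.
Smallest integer k = 52.

52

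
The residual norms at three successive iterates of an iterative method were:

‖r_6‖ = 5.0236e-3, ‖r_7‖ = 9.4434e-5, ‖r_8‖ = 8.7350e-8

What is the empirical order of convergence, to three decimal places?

p ≈ ln(‖r_8‖/‖r_7‖) / ln(‖r_7‖/‖r_6‖)
  = ln(8.7350e-8/9.4434e-5) / ln(9.4434e-5/5.0236e-3)
  = ln(0.000924985) / ln(0.0187981)
  = -6.985733 / -3.973999 ≈ 1.757860

1.758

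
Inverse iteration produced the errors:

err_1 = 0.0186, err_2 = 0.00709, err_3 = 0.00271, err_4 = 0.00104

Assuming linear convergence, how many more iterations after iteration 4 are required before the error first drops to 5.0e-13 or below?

Rate ρ ≈ err_4/err_3 = 0.00104/0.00271 = 0.3838.
After j more steps, err_{4+j} ≈ 0.00104·ρ^j; need ρ^j ≤ 5.0e-13/0.00104 = 4.80769e-10.
j ≥ ln(4.80769e-10)/ln(0.3838) = -21.4556/-0.95763 = 22.405.
So 23 more iterations are needed.

23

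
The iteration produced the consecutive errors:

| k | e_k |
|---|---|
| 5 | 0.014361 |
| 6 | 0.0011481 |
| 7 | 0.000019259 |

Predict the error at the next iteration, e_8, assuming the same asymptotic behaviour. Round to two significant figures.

First estimate the order: p ≈ ln(e_7/e_6) / ln(e_6/e_5) = ln(0.000019259/0.0011481)/ln(0.0011481/0.014361) = ln(0.0167747)/ln(0.0799457) ≈ 1.6181.
Then e_8 ≈ e_7·(e_7/e_6)^p = 0.000019259·(0.0167747)^1.6181 = 0.000019259·0.00134065 ≈ 2.582e-08.

2.6e-8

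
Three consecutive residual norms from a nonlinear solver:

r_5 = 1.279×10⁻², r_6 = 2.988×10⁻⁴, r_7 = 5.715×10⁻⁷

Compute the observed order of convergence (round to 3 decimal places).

p ≈ ln(r_7/r_6) / ln(r_6/r_5)
  = ln(5.715×10⁻⁷/2.988×10⁻⁴) / ln(2.988×10⁻⁴/1.279×10⁻²)
  = ln(0.00191265) / ln(0.023362)
  = -6.259266 / -3.756645 ≈ 1.666185

1.666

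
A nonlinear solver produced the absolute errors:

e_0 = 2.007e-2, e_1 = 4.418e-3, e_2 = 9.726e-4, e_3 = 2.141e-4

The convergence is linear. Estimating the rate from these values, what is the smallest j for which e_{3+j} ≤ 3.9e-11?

Rate ρ ≈ e_3/e_2 = 2.141e-4/9.726e-4 = 0.2201.
After j more steps, e_{3+j} ≈ 2.141e-4·ρ^j; need ρ^j ≤ 3.9e-11/2.141e-4 = 1.82158e-07.
j ≥ ln(1.82158e-07)/ln(0.2201) = -15.5184/-1.51367 = 10.252.
So 11 more iterations are needed.

11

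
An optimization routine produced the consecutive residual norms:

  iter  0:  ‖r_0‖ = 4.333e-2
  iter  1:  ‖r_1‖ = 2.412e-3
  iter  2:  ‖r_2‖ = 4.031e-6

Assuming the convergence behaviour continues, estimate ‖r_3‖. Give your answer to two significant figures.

First estimate the order: p ≈ ln(‖r_2‖/‖r_1‖) / ln(‖r_1‖/‖r_0‖) = ln(4.031e-6/2.412e-3)/ln(2.412e-3/4.333e-2) = ln(0.00167123)/ln(0.0556658) ≈ 2.2138.
Then ‖r_3‖ ≈ ‖r_2‖·(‖r_2‖/‖r_1‖)^p = 4.031e-6·(0.00167123)^2.2138 = 4.031e-6·7.11799e-07 ≈ 2.869e-12.

2.9e-12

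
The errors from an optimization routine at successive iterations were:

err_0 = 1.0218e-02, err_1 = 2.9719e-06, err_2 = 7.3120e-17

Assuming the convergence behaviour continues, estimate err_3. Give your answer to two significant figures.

1.1e-48

First estimate the order: p ≈ ln(err_2/err_1) / ln(err_1/err_0) = ln(7.3120e-17/2.9719e-06)/ln(2.9719e-06/1.0218e-02) = ln(2.46038e-11)/ln(0.000290849) ≈ 3.0000.
Then err_3 ≈ err_2·(err_2/err_1)^p = 7.3120e-17·(2.46038e-11)^3.0000 = 7.3120e-17·1.48938e-32 ≈ 1.089e-48.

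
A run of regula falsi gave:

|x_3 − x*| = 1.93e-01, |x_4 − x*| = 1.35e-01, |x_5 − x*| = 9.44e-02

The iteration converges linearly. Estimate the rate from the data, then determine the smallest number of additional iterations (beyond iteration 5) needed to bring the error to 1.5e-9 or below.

51

Rate ρ ≈ |x_5 − x*|/|x_4 − x*| = 9.44e-02/1.35e-01 = 0.6993.
After j more steps, |x_{5+j} − x*| ≈ 9.44e-02·ρ^j; need ρ^j ≤ 1.5e-9/9.44e-02 = 1.58898e-08.
j ≥ ln(1.58898e-08)/ln(0.6993) = -17.9576/-0.35768 = 50.206.
So 51 more iterations are needed.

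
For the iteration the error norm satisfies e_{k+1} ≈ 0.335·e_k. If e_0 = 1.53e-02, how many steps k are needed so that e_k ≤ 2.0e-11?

19

After k steps, e_k ≈ 1.53e-02·0.335^k.
Need 0.335^k ≤ 2.0e-11/1.53e-02 = 1.30719e-09.
k ≥ ln(1.30719e-09)/ln(0.335) = -20.4554/-1.09362 = 18.704.
Smallest integer k = 19.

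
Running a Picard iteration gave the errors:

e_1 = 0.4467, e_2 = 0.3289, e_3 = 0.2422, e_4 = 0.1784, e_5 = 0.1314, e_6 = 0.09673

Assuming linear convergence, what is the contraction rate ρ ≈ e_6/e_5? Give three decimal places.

0.736

ρ ≈ e_6/e_5 = 0.09673/0.1314 = 0.73615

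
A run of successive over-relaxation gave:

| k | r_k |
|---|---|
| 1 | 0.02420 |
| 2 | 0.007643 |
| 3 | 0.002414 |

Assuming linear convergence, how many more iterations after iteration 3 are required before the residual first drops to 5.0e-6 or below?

6

Rate ρ ≈ r_3/r_2 = 0.002414/0.007643 = 0.3158.
After j more steps, r_{3+j} ≈ 0.002414·ρ^j; need ρ^j ≤ 5.0e-6/0.002414 = 0.00207125.
j ≥ ln(0.00207125)/ln(0.3158) = -6.1796/-1.15265 = 5.361.
So 6 more iterations are needed.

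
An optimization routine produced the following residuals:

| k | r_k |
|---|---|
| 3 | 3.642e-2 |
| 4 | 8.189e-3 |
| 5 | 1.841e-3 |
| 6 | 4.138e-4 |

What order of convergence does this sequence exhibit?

Consecutive ratios: r_6/r_5 = 4.138e-4/1.841e-3 = 0.224769, r_5/r_4 = 1.841e-3/8.189e-3 = 0.224814.
p ≈ ln(0.224769)/ln(0.224814) = -1.4927/-1.4925 ≈ 1.00.
So the convergence is linear (order 1).

1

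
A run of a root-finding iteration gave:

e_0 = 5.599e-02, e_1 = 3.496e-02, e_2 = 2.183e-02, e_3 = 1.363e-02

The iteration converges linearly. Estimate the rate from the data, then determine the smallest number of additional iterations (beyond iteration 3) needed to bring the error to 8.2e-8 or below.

Rate ρ ≈ e_3/e_2 = 1.363e-02/2.183e-02 = 0.6244.
After j more steps, e_{3+j} ≈ 1.363e-02·ρ^j; need ρ^j ≤ 8.2e-8/1.363e-02 = 6.01614e-06.
j ≥ ln(6.01614e-06)/ln(0.6244) = -12.0211/-0.47096 = 25.525.
So 26 more iterations are needed.

26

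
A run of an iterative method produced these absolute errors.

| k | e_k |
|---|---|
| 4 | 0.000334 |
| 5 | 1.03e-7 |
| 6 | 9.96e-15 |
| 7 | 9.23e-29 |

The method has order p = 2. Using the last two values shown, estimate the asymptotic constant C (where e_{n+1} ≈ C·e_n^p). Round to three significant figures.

0.930

C ≈ e_7 / e_6^2
  = 9.23e-29 / (9.96e-15)^2
  = 9.23e-29 / 9.92016e-29 ≈ 0.93043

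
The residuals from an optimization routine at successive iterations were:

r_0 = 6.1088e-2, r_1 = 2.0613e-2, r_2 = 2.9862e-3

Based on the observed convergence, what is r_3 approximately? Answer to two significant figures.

First estimate the order: p ≈ ln(r_2/r_1) / ln(r_1/r_0) = ln(2.9862e-3/2.0613e-2)/ln(2.0613e-2/6.1088e-2) = ln(0.14487)/ln(0.337431) ≈ 1.7783.
Then r_3 ≈ r_2·(r_2/r_1)^p = 2.9862e-3·(0.14487)^1.7783 = 2.9862e-3·0.0322083 ≈ 9.618e-05.

9.6e-5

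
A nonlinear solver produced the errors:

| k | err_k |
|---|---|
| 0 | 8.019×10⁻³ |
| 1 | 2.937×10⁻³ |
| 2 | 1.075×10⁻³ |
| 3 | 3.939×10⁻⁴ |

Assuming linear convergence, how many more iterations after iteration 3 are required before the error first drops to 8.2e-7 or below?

7

Rate ρ ≈ err_3/err_2 = 3.939×10⁻⁴/1.075×10⁻³ = 0.3664.
After j more steps, err_{3+j} ≈ 3.939×10⁻⁴·ρ^j; need ρ^j ≤ 8.2e-7/3.939×10⁻⁴ = 0.00208175.
j ≥ ln(0.00208175)/ln(0.3664) = -6.1745/-1.00403 = 6.150.
So 7 more iterations are needed.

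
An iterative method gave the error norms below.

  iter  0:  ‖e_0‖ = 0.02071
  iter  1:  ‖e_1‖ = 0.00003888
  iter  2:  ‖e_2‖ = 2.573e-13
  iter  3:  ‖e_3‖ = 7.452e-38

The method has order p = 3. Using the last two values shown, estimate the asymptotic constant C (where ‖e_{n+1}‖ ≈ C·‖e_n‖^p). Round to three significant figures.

4.37

C ≈ ‖e_3‖ / ‖e_2‖^3
  = 7.452e-38 / (2.573e-13)^3
  = 7.452e-38 / 1.70341e-38 ≈ 4.3748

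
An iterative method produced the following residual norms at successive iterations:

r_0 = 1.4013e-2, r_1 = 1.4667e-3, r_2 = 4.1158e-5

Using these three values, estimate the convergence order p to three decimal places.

p ≈ ln(r_2/r_1) / ln(r_1/r_0)
  = ln(4.1158e-5/1.4667e-3) / ln(1.4667e-3/1.4013e-2)
  = ln(0.0280616) / ln(0.104667)
  = -3.573353 / -2.256971 ≈ 1.583252

1.583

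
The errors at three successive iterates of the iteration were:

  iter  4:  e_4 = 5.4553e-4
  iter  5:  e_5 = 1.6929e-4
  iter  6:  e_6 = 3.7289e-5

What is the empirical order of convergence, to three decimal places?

p ≈ ln(e_6/e_5) / ln(e_5/e_4)
  = ln(3.7289e-5/1.6929e-4) / ln(1.6929e-4/5.4553e-4)
  = ln(0.220267) / ln(0.310322)
  = -1.512915 / -1.170145 ≈ 1.292930

1.293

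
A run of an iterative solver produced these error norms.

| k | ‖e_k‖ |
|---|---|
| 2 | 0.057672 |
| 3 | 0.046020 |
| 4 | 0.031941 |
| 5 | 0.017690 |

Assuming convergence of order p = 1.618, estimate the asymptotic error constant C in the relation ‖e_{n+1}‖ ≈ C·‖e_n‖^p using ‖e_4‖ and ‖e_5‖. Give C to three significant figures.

4.65

C ≈ ‖e_5‖ / ‖e_4‖^1.618
  = 0.017690 / (0.031941)^1.618
  = 0.017690 / 0.00380221 ≈ 4.6526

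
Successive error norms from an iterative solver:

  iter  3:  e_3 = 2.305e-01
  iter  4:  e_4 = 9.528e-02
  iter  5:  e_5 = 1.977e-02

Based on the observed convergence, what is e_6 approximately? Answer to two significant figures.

1.2e-3

First estimate the order: p ≈ ln(e_5/e_4) / ln(e_4/e_3) = ln(1.977e-02/9.528e-02)/ln(9.528e-02/2.305e-01) = ln(0.207494)/ln(0.413362) ≈ 1.7802.
Then e_6 ≈ e_5·(e_5/e_4)^p = 1.977e-02·(0.207494)^1.7802 = 1.977e-02·0.0608322 ≈ 0.001203.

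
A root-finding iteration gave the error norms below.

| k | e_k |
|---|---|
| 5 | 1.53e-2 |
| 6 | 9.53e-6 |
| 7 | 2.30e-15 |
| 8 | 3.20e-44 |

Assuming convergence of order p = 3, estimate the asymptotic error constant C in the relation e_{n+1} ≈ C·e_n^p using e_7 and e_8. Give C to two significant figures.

C ≈ e_8 / e_7^3
  = 3.20e-44 / (2.30e-15)^3
  = 3.20e-44 / 1.2167e-44 ≈ 2.6301

2.6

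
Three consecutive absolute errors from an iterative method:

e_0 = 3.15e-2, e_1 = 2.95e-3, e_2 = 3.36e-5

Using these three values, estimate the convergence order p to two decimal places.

1.89

p ≈ ln(e_2/e_1) / ln(e_1/e_0)
  = ln(3.36e-5/2.95e-3) / ln(2.95e-3/3.15e-2)
  = ln(0.0113898) / ln(0.0936508)
  = -4.47504 / -2.36818 ≈ 1.88965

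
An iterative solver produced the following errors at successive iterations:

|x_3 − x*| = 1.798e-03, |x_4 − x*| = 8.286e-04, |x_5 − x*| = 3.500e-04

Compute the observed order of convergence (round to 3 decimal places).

1.112

p ≈ ln(|x_5 − x*|/|x_4 − x*|) / ln(|x_4 − x*|/|x_3 − x*|)
  = ln(3.500e-04/8.286e-04) / ln(8.286e-04/1.798e-03)
  = ln(0.422399) / ln(0.460845)
  = -0.861805 / -0.774694 ≈ 1.112446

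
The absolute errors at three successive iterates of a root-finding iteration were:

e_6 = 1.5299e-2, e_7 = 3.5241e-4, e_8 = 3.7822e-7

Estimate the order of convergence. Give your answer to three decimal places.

p ≈ ln(e_8/e_7) / ln(e_7/e_6)
  = ln(3.7822e-7/3.5241e-4) / ln(3.5241e-4/1.5299e-2)
  = ln(0.00107324) / ln(0.0230348)
  = -6.837073 / -3.770749 ≈ 1.813187

1.813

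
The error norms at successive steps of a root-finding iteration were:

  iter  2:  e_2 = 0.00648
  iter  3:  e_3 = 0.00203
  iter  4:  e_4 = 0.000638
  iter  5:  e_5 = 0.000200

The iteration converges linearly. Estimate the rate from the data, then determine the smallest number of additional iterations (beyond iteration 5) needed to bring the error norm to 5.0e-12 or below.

16

Rate ρ ≈ e_5/e_4 = 0.000200/0.000638 = 0.3135.
After j more steps, e_{5+j} ≈ 0.000200·ρ^j; need ρ^j ≤ 5.0e-12/0.000200 = 2.5e-08.
j ≥ ln(2.5e-08)/ln(0.3135) = -17.5044/-1.15996 = 15.091.
So 16 more iterations are needed.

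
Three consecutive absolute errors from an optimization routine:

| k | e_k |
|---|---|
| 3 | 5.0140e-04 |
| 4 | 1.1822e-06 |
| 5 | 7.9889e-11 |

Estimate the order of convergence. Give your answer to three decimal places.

1.587

p ≈ ln(e_5/e_4) / ln(e_4/e_3)
  = ln(7.9889e-11/1.1822e-06) / ln(1.1822e-06/5.0140e-04)
  = ln(6.75766e-05) / ln(0.0023578)
  = -9.602249 / -6.050026 ≈ 1.587142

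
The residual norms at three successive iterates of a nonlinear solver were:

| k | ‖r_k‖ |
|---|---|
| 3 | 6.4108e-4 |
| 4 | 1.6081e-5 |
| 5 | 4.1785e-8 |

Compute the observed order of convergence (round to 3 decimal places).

p ≈ ln(‖r_5‖/‖r_4‖) / ln(‖r_4‖/‖r_3‖)
  = ln(4.1785e-8/1.6081e-5) / ln(1.6081e-5/6.4108e-4)
  = ln(0.00259841) / ln(0.0250842)
  = -5.952856 / -3.685517 ≈ 1.615202

1.615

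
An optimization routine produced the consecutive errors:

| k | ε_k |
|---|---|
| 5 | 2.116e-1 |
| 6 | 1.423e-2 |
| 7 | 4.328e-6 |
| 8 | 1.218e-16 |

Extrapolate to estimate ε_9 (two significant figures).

2.7e-48

First estimate the order: p ≈ ln(ε_8/ε_7) / ln(ε_7/ε_6) = ln(1.218e-16/4.328e-6)/ln(4.328e-6/1.423e-2) = ln(2.81423e-11)/ln(0.000304146) ≈ 3.0000.
Then ε_9 ≈ ε_8·(ε_8/ε_7)^p = 1.218e-16·(2.81423e-11)^3.0000 = 1.218e-16·2.22884e-32 ≈ 2.715e-48.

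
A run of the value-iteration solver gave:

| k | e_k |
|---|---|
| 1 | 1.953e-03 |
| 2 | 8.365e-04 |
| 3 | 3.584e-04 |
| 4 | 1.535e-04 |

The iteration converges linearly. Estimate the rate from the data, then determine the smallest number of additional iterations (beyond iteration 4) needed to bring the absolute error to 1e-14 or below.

Rate ρ ≈ e_4/e_3 = 1.535e-04/3.584e-04 = 0.4283.
After j more steps, e_{4+j} ≈ 1.535e-04·ρ^j; need ρ^j ≤ 1e-14/1.535e-04 = 6.51466e-11.
j ≥ ln(6.51466e-11)/ln(0.4283) = -23.4544/-0.84793 = 27.661.
So 28 more iterations are needed.

28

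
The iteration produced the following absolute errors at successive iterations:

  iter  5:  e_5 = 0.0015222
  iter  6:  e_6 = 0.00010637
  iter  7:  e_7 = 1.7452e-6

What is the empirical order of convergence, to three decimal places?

1.545

p ≈ ln(e_7/e_6) / ln(e_6/e_5)
  = ln(1.7452e-6/0.00010637) / ln(0.00010637/0.0015222)
  = ln(0.0164069) / ln(0.0698791)
  = -4.110053 / -2.660989 ≈ 1.544558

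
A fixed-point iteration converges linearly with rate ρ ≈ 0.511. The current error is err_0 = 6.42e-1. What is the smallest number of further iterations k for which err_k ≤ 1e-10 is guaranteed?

After k steps, err_k ≈ 6.42e-1·0.511^k.
Need 0.511^k ≤ 1e-10/6.42e-1 = 1.55763e-10.
k ≥ ln(1.55763e-10)/ln(0.511) = -22.5827/-0.67139 = 33.636.
Smallest integer k = 34.

34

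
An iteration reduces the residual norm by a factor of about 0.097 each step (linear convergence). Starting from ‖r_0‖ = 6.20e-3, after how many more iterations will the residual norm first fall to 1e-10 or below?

8

After k steps, ‖r_k‖ ≈ 6.20e-3·0.097^k.
Need 0.097^k ≤ 1e-10/6.20e-3 = 1.6129e-08.
k ≥ ln(1.6129e-08)/ln(0.097) = -17.9426/-2.33304 = 7.691.
Smallest integer k = 8.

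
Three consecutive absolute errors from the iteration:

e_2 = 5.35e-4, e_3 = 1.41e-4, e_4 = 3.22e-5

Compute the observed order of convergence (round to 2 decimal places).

p ≈ ln(e_4/e_3) / ln(e_3/e_2)
  = ln(3.22e-5/1.41e-4) / ln(1.41e-4/5.35e-4)
  = ln(0.228369) / ln(0.263551)
  = -1.47679 / -1.33351 ≈ 1.10745

1.11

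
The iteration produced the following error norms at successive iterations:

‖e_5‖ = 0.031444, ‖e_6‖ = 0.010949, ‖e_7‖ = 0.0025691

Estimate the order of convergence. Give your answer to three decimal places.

1.374

p ≈ ln(‖e_7‖/‖e_6‖) / ln(‖e_6‖/‖e_5‖)
  = ln(0.0025691/0.010949) / ln(0.010949/0.031444)
  = ln(0.234642) / ln(0.348206)
  = -1.449694 / -1.054961 ≈ 1.374168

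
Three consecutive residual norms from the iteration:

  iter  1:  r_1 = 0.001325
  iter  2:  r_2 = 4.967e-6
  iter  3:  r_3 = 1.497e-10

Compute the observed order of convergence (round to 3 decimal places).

1.863

p ≈ ln(r_3/r_2) / ln(r_2/r_1)
  = ln(1.497e-10/4.967e-6) / ln(4.967e-6/0.001325)
  = ln(3.01389e-05) / ln(0.00374868)
  = -10.409694 / -5.586352 ≈ 1.863415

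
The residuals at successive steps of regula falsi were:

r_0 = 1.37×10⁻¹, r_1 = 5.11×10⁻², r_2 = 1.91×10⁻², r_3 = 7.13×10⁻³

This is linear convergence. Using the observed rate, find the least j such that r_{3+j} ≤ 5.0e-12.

22

Rate ρ ≈ r_3/r_2 = 7.13×10⁻³/1.91×10⁻² = 0.3733.
After j more steps, r_{3+j} ≈ 7.13×10⁻³·ρ^j; need ρ^j ≤ 5.0e-12/7.13×10⁻³ = 7.01262e-10.
j ≥ ln(7.01262e-10)/ln(0.3733) = -21.0781/-0.98537 = 21.391.
So 22 more iterations are needed.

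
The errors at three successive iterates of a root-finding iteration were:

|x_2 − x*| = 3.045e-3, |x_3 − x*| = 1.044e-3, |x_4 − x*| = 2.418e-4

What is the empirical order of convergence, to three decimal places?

p ≈ ln(|x_4 − x*|/|x_3 − x*|) / ln(|x_3 − x*|/|x_2 − x*|)
  = ln(2.418e-4/1.044e-3) / ln(1.044e-3/3.045e-3)
  = ln(0.231609) / ln(0.342857)
  = -1.462705 / -1.070442 ≈ 1.366450

1.366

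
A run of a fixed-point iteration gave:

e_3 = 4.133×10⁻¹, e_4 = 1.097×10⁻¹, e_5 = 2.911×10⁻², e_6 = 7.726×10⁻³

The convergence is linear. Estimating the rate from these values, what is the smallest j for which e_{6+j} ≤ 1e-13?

Rate ρ ≈ e_6/e_5 = 7.726×10⁻³/2.911×10⁻² = 0.2654.
After j more steps, e_{6+j} ≈ 7.726×10⁻³·ρ^j; need ρ^j ≤ 1e-13/7.726×10⁻³ = 1.29433e-11.
j ≥ ln(1.29433e-11)/ln(0.2654) = -25.0704/-1.32652 = 18.899.
So 19 more iterations are needed.

19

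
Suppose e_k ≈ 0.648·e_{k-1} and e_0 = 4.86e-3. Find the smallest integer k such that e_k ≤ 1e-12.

52

After k steps, e_k ≈ 4.86e-3·0.648^k.
Need 0.648^k ≤ 1e-12/4.86e-3 = 2.05761e-10.
k ≥ ln(2.05761e-10)/ln(0.648) = -22.3043/-0.43386 = 51.409.
Smallest integer k = 52.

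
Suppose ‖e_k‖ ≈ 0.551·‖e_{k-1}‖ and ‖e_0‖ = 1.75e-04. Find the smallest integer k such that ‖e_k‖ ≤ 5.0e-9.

18

After k steps, ‖e_k‖ ≈ 1.75e-04·0.551^k.
Need 0.551^k ≤ 5.0e-9/1.75e-04 = 2.85714e-05.
k ≥ ln(2.85714e-05)/ln(0.551) = -10.4631/-0.59602 = 17.555.
Smallest integer k = 18.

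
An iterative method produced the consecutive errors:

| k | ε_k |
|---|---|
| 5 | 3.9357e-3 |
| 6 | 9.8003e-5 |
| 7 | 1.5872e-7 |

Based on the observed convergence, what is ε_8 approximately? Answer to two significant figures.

2.2e-12

First estimate the order: p ≈ ln(ε_7/ε_6) / ln(ε_6/ε_5) = ln(1.5872e-7/9.8003e-5)/ln(9.8003e-5/3.9357e-3) = ln(0.00161954)/ln(0.024901) ≈ 1.7400.
Then ε_8 ≈ ε_7·(ε_7/ε_6)^p = 1.5872e-7·(0.00161954)^1.7400 = 1.5872e-7·1.39425e-05 ≈ 2.213e-12.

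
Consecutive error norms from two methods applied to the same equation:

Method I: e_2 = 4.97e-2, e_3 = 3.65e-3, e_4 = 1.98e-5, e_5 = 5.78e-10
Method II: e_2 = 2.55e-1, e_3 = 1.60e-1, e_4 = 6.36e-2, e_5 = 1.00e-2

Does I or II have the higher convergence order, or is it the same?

same

Method I: p ≈ ln(5.78e-10/1.98e-5)/ln(1.98e-5/3.65e-3) ≈ 2.00.
Method II: p ≈ ln(1.00e-2/6.36e-2)/ln(6.36e-2/1.60e-1) ≈ 2.01.
Both orders ≈ 2.0 — effectively the same.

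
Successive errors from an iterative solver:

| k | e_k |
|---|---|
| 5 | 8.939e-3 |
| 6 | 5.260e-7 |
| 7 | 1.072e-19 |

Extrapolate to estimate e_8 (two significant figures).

9.1e-58

First estimate the order: p ≈ ln(e_7/e_6) / ln(e_6/e_5) = ln(1.072e-19/5.260e-7)/ln(5.260e-7/8.939e-3) = ln(2.03802e-13)/ln(5.88433e-05) ≈ 3.0000.
Then e_8 ≈ e_7·(e_7/e_6)^p = 1.072e-19·(2.03802e-13)^3.0000 = 1.072e-19·8.46497e-39 ≈ 9.074e-58.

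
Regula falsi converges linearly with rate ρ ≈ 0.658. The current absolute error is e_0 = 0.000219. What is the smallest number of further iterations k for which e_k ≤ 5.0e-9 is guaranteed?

26

After k steps, e_k ≈ 0.000219·0.658^k.
Need 0.658^k ≤ 5.0e-9/0.000219 = 2.28311e-05.
k ≥ ln(2.28311e-05)/ln(0.658) = -10.6874/-0.41855 = 25.534.
Smallest integer k = 26.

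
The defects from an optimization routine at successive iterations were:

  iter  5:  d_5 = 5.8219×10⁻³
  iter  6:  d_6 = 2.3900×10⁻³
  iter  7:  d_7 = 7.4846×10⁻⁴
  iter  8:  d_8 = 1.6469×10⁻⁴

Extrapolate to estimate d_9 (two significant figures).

First estimate the order: p ≈ ln(d_8/d_7) / ln(d_7/d_6) = ln(1.6469×10⁻⁴/7.4846×10⁻⁴)/ln(7.4846×10⁻⁴/2.3900×10⁻³) = ln(0.220038)/ln(0.313163) ≈ 1.3040.
Then d_9 ≈ d_8·(d_8/d_7)^p = 1.6469×10⁻⁴·(0.220038)^1.3040 = 1.6469×10⁻⁴·0.138873 ≈ 2.287e-05.

2.3e-5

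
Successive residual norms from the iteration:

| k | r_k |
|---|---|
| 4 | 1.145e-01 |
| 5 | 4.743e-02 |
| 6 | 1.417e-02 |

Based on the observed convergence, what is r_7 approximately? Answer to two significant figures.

2.7e-3

First estimate the order: p ≈ ln(r_6/r_5) / ln(r_5/r_4) = ln(1.417e-02/4.743e-02)/ln(4.743e-02/1.145e-01) = ln(0.298756)/ln(0.414236) ≈ 1.3708.
Then r_7 ≈ r_6·(r_6/r_5)^p = 1.417e-02·(0.298756)^1.3708 = 1.417e-02·0.190882 ≈ 0.002705.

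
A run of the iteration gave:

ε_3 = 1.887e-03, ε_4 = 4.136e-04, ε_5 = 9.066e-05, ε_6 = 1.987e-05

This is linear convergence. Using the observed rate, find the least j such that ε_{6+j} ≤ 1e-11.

10

Rate ρ ≈ ε_6/ε_5 = 1.987e-05/9.066e-05 = 0.2192.
After j more steps, ε_{6+j} ≈ 1.987e-05·ρ^j; need ρ^j ≤ 1e-11/1.987e-05 = 5.03271e-07.
j ≥ ln(5.03271e-07)/ln(0.2192) = -14.5021/-1.51777 = 9.555.
So 10 more iterations are needed.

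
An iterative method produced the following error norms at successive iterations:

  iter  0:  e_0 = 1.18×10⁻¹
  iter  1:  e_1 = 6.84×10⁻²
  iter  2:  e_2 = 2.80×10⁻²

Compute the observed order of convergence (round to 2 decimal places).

p ≈ ln(e_2/e_1) / ln(e_1/e_0)
  = ln(2.80×10⁻²/6.84×10⁻²) / ln(6.84×10⁻²/1.18×10⁻¹)
  = ln(0.409357) / ln(0.579661)
  = -0.89317 / -0.54531 ≈ 1.63791

1.64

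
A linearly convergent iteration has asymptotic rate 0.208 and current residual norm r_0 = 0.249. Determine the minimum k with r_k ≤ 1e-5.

7

After k steps, r_k ≈ 0.249·0.208^k.
Need 0.208^k ≤ 1e-5/0.249 = 4.01606e-05.
k ≥ ln(4.01606e-05)/ln(0.208) = -10.1226/-1.57022 = 6.447.
Smallest integer k = 7.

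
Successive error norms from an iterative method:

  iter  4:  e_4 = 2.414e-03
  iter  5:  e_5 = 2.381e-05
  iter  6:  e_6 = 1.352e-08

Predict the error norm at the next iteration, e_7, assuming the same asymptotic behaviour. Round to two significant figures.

7.6e-14

First estimate the order: p ≈ ln(e_6/e_5) / ln(e_5/e_4) = ln(1.352e-08/2.381e-05)/ln(2.381e-05/2.414e-03) = ln(0.000567829)/ln(0.0098633) ≈ 1.6181.
Then e_7 ≈ e_6·(e_6/e_5)^p = 1.352e-08·(0.000567829)^1.6181 = 1.352e-08·5.59757e-06 ≈ 7.568e-14.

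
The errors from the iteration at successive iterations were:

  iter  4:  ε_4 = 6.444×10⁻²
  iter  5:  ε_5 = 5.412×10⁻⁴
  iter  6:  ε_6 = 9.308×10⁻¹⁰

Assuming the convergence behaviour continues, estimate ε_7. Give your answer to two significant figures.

First estimate the order: p ≈ ln(ε_6/ε_5) / ln(ε_5/ε_4) = ln(9.308×10⁻¹⁰/5.412×10⁻⁴)/ln(5.412×10⁻⁴/6.444×10⁻²) = ln(1.71988e-06)/ln(0.00839851) ≈ 2.7770.
Then ε_7 ≈ ε_6·(ε_6/ε_5)^p = 9.308×10⁻¹⁰·(1.71988e-06)^2.7770 = 9.308×10⁻¹⁰·9.81699e-17 ≈ 9.138e-26.

9.1e-26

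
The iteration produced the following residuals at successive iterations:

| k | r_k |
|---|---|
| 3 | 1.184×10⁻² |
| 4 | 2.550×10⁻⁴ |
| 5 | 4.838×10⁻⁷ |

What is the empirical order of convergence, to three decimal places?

1.633

p ≈ ln(r_5/r_4) / ln(r_4/r_3)
  = ln(4.838×10⁻⁷/2.550×10⁻⁴) / ln(2.550×10⁻⁴/1.184×10⁻²)
  = ln(0.00189725) / ln(0.0215372)
  = -6.267350 / -3.837974 ≈ 1.632984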